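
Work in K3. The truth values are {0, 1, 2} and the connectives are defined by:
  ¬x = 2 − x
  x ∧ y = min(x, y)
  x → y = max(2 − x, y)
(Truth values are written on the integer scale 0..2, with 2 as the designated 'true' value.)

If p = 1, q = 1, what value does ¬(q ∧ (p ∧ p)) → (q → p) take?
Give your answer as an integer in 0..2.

p ∧ p = 1 ∧ 1 = 1
q ∧ (p ∧ p) = 1 ∧ 1 = 1
¬(q ∧ (p ∧ p)) = ¬1 = 1
q → p = 1 → 1 = 1
¬(q ∧ (p ∧ p)) → (q → p) = 1 → 1 = 1

1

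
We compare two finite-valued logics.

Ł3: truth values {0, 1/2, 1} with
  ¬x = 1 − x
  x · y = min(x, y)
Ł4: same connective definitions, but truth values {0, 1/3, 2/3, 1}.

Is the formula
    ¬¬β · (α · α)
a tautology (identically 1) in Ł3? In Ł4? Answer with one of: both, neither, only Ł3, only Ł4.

neither

In Ł3: at α = 0, β = 0 the value is 0 — not a tautology.
In Ł4: at α = 0, β = 0 the value is 0 — not a tautology.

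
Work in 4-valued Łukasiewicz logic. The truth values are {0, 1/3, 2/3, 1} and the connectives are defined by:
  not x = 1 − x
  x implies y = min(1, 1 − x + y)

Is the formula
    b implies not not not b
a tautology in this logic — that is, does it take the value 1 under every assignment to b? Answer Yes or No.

Counterexample: take b = 2/3.
not b = not 2/3 = 1/3
not not b = not 1/3 = 2/3
not not not b = not 2/3 = 1/3
b implies not not not b = 2/3 implies 1/3 = 2/3
This gives 2/3 ≠ 1.

No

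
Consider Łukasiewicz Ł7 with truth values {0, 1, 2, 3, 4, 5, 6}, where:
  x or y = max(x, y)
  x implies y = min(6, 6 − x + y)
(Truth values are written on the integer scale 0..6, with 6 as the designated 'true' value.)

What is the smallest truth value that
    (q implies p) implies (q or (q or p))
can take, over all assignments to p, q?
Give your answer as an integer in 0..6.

Take p = 0, q = 0:
q implies p = 0 implies 0 = 6
q or p = 0 or 0 = 0
q or (q or p) = 0 or 0 = 0
(q implies p) implies (q or (q or p)) = 6 implies 0 = 0
No assignment yields a value below 0, so this is the minimum.

0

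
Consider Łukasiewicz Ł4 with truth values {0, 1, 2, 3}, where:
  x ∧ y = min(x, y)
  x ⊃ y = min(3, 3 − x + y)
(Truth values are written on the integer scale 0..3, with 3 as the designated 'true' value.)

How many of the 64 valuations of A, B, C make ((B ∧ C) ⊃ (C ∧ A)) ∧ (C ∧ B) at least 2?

11

value 3: 1 assignment (counts)
value 2: 10 assignments (counts)
value 1: 24 assignments
value 0: 29 assignments
So 11 of the 64 assignments meet the threshold.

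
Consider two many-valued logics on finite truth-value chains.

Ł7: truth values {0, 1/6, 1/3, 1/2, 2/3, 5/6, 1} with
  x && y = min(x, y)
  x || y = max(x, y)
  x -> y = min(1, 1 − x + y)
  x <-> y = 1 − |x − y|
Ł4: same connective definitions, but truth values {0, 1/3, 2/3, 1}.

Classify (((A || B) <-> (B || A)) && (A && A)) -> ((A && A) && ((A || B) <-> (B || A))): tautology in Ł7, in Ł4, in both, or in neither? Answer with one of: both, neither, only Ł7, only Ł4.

both

In Ł7: every assignment gives 1 — tautology.
In Ł4: every assignment gives 1 — tautology.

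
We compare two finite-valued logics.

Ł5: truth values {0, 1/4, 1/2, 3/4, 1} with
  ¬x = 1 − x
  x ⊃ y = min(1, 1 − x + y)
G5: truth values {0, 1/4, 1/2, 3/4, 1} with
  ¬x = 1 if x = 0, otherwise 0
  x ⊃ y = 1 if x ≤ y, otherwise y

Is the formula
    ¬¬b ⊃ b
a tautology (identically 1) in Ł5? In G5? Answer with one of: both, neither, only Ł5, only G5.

only Ł5

In Ł5: every assignment gives 1 — tautology.
In G5: at b = 1/4 the value is 1/4 — not a tautology.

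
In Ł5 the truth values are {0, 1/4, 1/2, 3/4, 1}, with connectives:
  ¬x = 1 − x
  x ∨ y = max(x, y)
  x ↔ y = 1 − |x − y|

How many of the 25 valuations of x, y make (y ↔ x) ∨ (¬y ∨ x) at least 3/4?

value 1: 12 assignments (counts)
value 3/4: 7 assignments (counts)
value 1/2: 3 assignments
value 1/4: 2 assignments
value 0: 1 assignment
So 19 of the 25 assignments meet the threshold.

19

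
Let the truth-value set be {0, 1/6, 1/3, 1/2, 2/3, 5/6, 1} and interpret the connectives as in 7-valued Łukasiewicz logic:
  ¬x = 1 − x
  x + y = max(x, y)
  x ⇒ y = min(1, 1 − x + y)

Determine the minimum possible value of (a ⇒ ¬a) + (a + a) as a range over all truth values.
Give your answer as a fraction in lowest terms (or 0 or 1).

2/3

Take a = 2/3:
¬a = ¬2/3 = 1/3
a ⇒ ¬a = 2/3 ⇒ 1/3 = 2/3
a + a = 2/3 + 2/3 = 2/3
(a ⇒ ¬a) + (a + a) = 2/3 + 2/3 = 2/3
No assignment yields a value below 2/3, so this is the minimum.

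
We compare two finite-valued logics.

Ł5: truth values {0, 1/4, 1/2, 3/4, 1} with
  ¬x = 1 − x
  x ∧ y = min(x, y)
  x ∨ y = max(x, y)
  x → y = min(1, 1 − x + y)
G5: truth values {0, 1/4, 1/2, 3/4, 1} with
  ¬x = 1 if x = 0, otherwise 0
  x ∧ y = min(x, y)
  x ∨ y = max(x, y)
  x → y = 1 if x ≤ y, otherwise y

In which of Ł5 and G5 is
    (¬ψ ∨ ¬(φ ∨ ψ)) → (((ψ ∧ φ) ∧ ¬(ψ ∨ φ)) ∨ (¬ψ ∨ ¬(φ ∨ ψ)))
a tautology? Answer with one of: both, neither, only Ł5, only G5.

In Ł5: every assignment gives 1 — tautology.
In G5: every assignment gives 1 — tautology.

both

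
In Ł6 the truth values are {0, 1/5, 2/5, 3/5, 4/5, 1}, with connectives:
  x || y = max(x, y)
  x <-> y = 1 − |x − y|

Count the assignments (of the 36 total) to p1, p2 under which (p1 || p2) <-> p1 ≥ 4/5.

value 1: 21 assignments (counts)
value 4/5: 5 assignments (counts)
value 3/5: 4 assignments
value 2/5: 3 assignments
value 1/5: 2 assignments
value 0: 1 assignment
So 26 of the 36 assignments meet the threshold.

26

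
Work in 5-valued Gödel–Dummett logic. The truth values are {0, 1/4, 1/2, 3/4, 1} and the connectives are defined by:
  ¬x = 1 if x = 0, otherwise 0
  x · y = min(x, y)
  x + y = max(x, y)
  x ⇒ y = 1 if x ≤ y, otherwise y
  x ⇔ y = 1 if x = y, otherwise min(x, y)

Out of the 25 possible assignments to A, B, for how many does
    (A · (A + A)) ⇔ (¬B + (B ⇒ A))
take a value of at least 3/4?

value 1: 15 assignments (counts)
value 3/4: 4 assignments (counts)
value 1/2: 3 assignments
value 1/4: 2 assignments
value 0: 1 assignment
So 19 of the 25 assignments meet the threshold.

19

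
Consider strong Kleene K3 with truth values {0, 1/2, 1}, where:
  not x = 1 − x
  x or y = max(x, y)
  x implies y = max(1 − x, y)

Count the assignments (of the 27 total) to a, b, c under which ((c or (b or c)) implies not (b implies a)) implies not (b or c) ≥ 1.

value 1: 10 assignments (counts)
value 1/2: 14 assignments
value 0: 3 assignments
So 10 of the 27 assignments meet the threshold.

10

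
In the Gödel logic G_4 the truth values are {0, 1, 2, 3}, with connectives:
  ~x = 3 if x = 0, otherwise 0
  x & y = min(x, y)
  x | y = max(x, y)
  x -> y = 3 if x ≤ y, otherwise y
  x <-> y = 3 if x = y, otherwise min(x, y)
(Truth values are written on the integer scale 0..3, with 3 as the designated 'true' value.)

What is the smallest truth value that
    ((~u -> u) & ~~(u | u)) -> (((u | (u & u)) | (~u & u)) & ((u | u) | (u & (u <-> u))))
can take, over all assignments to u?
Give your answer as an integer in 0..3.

Take u = 1:
~u = ~1 = 0
~u -> u = 0 -> 1 = 3
u | u = 1 | 1 = 1
~(u | u) = ~1 = 0
~~(u | u) = ~0 = 3
(~u -> u) & ~~(u | u) = 3 & 3 = 3
u & u = 1 & 1 = 1
u | (u & u) = 1 | 1 = 1
~u = ~1 = 0
~u & u = 0 & 1 = 0
(u | (u & u)) | (~u & u) = 1 | 0 = 1
u | u = 1 | 1 = 1
u <-> u = 1 <-> 1 = 3
u & (u <-> u) = 1 & 3 = 1
(u | u) | (u & (u <-> u)) = 1 | 1 = 1
((u | (u & u)) | (~u & u)) & ((u | u) | (u & (u <-> u))) = 1 & 1 = 1
((~u -> u) & ~~(u | u)) -> (((u | (u & u)) | (~u & u)) & ((u | u) | (u & (u <-> u)))) = 3 -> 1 = 1
No assignment yields a value below 1, so this is the minimum.

1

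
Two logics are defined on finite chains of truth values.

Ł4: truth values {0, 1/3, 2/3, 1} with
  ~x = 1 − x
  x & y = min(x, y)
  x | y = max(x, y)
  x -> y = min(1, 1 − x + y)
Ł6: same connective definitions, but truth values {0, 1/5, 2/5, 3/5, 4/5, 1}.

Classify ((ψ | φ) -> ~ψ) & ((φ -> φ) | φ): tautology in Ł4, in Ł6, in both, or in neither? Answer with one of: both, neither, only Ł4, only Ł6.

In Ł4: at φ = 0, ψ = 2/3 the value is 2/3 — not a tautology.
In Ł6: at φ = 0, ψ = 3/5 the value is 4/5 — not a tautology.

neither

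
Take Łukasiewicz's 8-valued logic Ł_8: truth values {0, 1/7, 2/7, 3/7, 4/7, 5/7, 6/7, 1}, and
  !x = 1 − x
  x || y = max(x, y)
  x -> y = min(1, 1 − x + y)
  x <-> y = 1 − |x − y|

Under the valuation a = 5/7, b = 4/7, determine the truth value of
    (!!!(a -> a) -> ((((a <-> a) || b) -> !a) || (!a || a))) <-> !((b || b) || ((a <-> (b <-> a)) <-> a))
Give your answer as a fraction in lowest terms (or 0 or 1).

1/7

a -> a = 5/7 -> 5/7 = 1
!(a -> a) = !1 = 0
!!(a -> a) = !0 = 1
!!!(a -> a) = !1 = 0
a <-> a = 5/7 <-> 5/7 = 1
(a <-> a) || b = 1 || 4/7 = 1
!a = !5/7 = 2/7
((a <-> a) || b) -> !a = 1 -> 2/7 = 2/7
!a = !5/7 = 2/7
!a || a = 2/7 || 5/7 = 5/7
(((a <-> a) || b) -> !a) || (!a || a) = 2/7 || 5/7 = 5/7
!!!(a -> a) -> ((((a <-> a) || b) -> !a) || (!a || a)) = 0 -> 5/7 = 1
b || b = 4/7 || 4/7 = 4/7
b <-> a = 4/7 <-> 5/7 = 6/7
a <-> (b <-> a) = 5/7 <-> 6/7 = 6/7
(a <-> (b <-> a)) <-> a = 6/7 <-> 5/7 = 6/7
(b || b) || ((a <-> (b <-> a)) <-> a) = 4/7 || 6/7 = 6/7
!((b || b) || ((a <-> (b <-> a)) <-> a)) = !6/7 = 1/7
(!!!(a -> a) -> ((((a <-> a) || b) -> !a) || (!a || a))) <-> !((b || b) || ((a <-> (b <-> a)) <-> a)) = 1 <-> 1/7 = 1/7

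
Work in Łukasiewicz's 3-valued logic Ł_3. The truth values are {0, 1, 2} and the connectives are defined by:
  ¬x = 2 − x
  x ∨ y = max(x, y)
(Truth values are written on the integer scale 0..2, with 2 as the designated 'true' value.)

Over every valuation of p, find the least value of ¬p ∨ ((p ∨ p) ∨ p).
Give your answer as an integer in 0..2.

1

Take p = 1:
¬p = ¬1 = 1
p ∨ p = 1 ∨ 1 = 1
(p ∨ p) ∨ p = 1 ∨ 1 = 1
¬p ∨ ((p ∨ p) ∨ p) = 1 ∨ 1 = 1
No assignment yields a value below 1, so this is the minimum.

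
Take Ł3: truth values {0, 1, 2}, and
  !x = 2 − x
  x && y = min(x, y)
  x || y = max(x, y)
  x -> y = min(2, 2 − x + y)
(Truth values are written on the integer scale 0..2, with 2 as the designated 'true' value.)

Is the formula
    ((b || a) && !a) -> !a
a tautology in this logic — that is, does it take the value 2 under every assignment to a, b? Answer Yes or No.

Yes

a = 0, b = 0 ↦ 2
a = 0, b = 1 ↦ 2
a = 0, b = 2 ↦ 2
a = 1, b = 0 ↦ 2
a = 1, b = 1 ↦ 2
a = 1, b = 2 ↦ 2
a = 2, b = 0 ↦ 2
a = 2, b = 1 ↦ 2
a = 2, b = 2 ↦ 2
Every assignment gives a value ≥ 2.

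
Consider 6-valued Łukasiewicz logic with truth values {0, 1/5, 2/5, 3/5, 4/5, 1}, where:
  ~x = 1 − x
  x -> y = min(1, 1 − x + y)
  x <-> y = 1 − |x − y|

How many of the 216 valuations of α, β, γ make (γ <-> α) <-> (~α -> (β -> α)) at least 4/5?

value 1: 38 assignments (counts)
value 4/5: 66 assignments (counts)
value 3/5: 51 assignments
value 2/5: 34 assignments
value 1/5: 19 assignments
value 0: 8 assignments
So 104 of the 216 assignments meet the threshold.

104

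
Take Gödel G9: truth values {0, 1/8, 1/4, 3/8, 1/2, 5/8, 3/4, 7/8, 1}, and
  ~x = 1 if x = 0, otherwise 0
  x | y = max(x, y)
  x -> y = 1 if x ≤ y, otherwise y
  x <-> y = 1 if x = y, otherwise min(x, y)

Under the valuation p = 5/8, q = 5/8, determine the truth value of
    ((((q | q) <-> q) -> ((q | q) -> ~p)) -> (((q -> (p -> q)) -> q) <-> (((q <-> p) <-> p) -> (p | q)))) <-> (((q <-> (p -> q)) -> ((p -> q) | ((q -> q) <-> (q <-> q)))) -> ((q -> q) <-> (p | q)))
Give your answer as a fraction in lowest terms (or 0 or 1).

5/8

q | q = 5/8 | 5/8 = 5/8
(q | q) <-> q = 5/8 <-> 5/8 = 1
q | q = 5/8 | 5/8 = 5/8
~p = ~5/8 = 0
(q | q) -> ~p = 5/8 -> 0 = 0
((q | q) <-> q) -> ((q | q) -> ~p) = 1 -> 0 = 0
p -> q = 5/8 -> 5/8 = 1
q -> (p -> q) = 5/8 -> 1 = 1
(q -> (p -> q)) -> q = 1 -> 5/8 = 5/8
q <-> p = 5/8 <-> 5/8 = 1
(q <-> p) <-> p = 1 <-> 5/8 = 5/8
p | q = 5/8 | 5/8 = 5/8
((q <-> p) <-> p) -> (p | q) = 5/8 -> 5/8 = 1
((q -> (p -> q)) -> q) <-> (((q <-> p) <-> p) -> (p | q)) = 5/8 <-> 1 = 5/8
(((q | q) <-> q) -> ((q | q) -> ~p)) -> (((q -> (p -> q)) -> q) <-> (((q <-> p) <-> p) -> (p | q))) = 0 -> 5/8 = 1
p -> q = 5/8 -> 5/8 = 1
q <-> (p -> q) = 5/8 <-> 1 = 5/8
p -> q = 5/8 -> 5/8 = 1
q -> q = 5/8 -> 5/8 = 1
q <-> q = 5/8 <-> 5/8 = 1
(q -> q) <-> (q <-> q) = 1 <-> 1 = 1
(p -> q) | ((q -> q) <-> (q <-> q)) = 1 | 1 = 1
(q <-> (p -> q)) -> ((p -> q) | ((q -> q) <-> (q <-> q))) = 5/8 -> 1 = 1
q -> q = 5/8 -> 5/8 = 1
p | q = 5/8 | 5/8 = 5/8
(q -> q) <-> (p | q) = 1 <-> 5/8 = 5/8
((q <-> (p -> q)) -> ((p -> q) | ((q -> q) <-> (q <-> q)))) -> ((q -> q) <-> (p | q)) = 1 -> 5/8 = 5/8
((((q | q) <-> q) -> ((q | q) -> ~p)) -> (((q -> (p -> q)) -> q) <-> (((q <-> p) <-> p) -> (p | q)))) <-> (((q <-> (p -> q)) -> ((p -> q) | ((q -> q) <-> (q <-> q)))) -> ((q -> q) <-> (p | q))) = 1 <-> 5/8 = 5/8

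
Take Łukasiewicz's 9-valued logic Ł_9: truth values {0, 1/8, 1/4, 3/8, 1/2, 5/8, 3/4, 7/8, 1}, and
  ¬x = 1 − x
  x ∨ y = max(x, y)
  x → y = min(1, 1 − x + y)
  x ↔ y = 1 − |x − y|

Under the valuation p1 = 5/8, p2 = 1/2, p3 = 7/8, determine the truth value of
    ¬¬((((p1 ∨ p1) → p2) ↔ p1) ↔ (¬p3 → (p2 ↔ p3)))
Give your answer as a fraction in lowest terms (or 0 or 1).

p1 ∨ p1 = 5/8 ∨ 5/8 = 5/8
(p1 ∨ p1) → p2 = 5/8 → 1/2 = 7/8
((p1 ∨ p1) → p2) ↔ p1 = 7/8 ↔ 5/8 = 3/4
¬p3 = ¬7/8 = 1/8
p2 ↔ p3 = 1/2 ↔ 7/8 = 5/8
¬p3 → (p2 ↔ p3) = 1/8 → 5/8 = 1
(((p1 ∨ p1) → p2) ↔ p1) ↔ (¬p3 → (p2 ↔ p3)) = 3/4 ↔ 1 = 3/4
¬((((p1 ∨ p1) → p2) ↔ p1) ↔ (¬p3 → (p2 ↔ p3))) = ¬3/4 = 1/4
¬¬((((p1 ∨ p1) → p2) ↔ p1) ↔ (¬p3 → (p2 ↔ p3))) = ¬1/4 = 3/4

3/4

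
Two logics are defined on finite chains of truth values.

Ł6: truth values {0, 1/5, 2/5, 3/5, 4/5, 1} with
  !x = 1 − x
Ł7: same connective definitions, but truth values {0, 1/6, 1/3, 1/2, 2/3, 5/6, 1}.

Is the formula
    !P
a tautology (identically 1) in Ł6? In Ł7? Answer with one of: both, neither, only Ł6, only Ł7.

In Ł6: at P = 1/5 the value is 4/5 — not a tautology.
In Ł7: at P = 1/6 the value is 5/6 — not a tautology.

neither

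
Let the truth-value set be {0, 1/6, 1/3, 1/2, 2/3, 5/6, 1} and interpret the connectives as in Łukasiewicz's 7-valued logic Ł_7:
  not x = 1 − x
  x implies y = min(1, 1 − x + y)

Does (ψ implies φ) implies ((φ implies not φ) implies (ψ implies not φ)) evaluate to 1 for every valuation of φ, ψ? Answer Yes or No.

At φ = 1/2, ψ = 1, for instance:
ψ implies φ = 1 implies 1/2 = 1/2
not φ = not 1/2 = 1/2
φ implies not φ = 1/2 implies 1/2 = 1
ψ implies not φ = 1 implies 1/2 = 1/2
(φ implies not φ) implies (ψ implies not φ) = 1 implies 1/2 = 1/2
(ψ implies φ) implies ((φ implies not φ) implies (ψ implies not φ)) = 1/2 implies 1/2 = 1
and checking the remaining 48 assignments likewise gives ≥ 1 in every case.

Yes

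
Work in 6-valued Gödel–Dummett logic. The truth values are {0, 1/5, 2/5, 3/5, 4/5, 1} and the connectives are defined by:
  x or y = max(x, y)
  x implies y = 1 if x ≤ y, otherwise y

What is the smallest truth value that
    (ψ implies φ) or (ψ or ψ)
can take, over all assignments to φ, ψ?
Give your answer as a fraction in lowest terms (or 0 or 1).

Take φ = 0, ψ = 1/5:
ψ implies φ = 1/5 implies 0 = 0
ψ or ψ = 1/5 or 1/5 = 1/5
(ψ implies φ) or (ψ or ψ) = 0 or 1/5 = 1/5
No assignment yields a value below 1/5, so this is the minimum.

1/5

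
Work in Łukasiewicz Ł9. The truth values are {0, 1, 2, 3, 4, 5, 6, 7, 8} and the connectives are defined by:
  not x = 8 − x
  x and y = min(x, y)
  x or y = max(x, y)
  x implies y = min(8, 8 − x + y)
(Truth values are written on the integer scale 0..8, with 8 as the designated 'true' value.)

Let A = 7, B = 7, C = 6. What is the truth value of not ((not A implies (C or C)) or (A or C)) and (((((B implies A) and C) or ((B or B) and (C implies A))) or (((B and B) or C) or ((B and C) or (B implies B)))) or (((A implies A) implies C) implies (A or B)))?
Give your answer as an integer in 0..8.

not A = not 7 = 1
C or C = 6 or 6 = 6
not A implies (C or C) = 1 implies 6 = 8
A or C = 7 or 6 = 7
(not A implies (C or C)) or (A or C) = 8 or 7 = 8
not ((not A implies (C or C)) or (A or C)) = not 8 = 0
B implies A = 7 implies 7 = 8
(B implies A) and C = 8 and 6 = 6
B or B = 7 or 7 = 7
C implies A = 6 implies 7 = 8
(B or B) and (C implies A) = 7 and 8 = 7
((B implies A) and C) or ((B or B) and (C implies A)) = 6 or 7 = 7
B and B = 7 and 7 = 7
(B and B) or C = 7 or 6 = 7
B and C = 7 and 6 = 6
B implies B = 7 implies 7 = 8
(B and C) or (B implies B) = 6 or 8 = 8
((B and B) or C) or ((B and C) or (B implies B)) = 7 or 8 = 8
(((B implies A) and C) or ((B or B) and (C implies A))) or (((B and B) or C) or ((B and C) or (B implies B))) = 7 or 8 = 8
A implies A = 7 implies 7 = 8
(A implies A) implies C = 8 implies 6 = 6
A or B = 7 or 7 = 7
((A implies A) implies C) implies (A or B) = 6 implies 7 = 8
((((B implies A) and C) or ((B or B) and (C implies A))) or (((B and B) or C) or ((B and C) or (B implies B)))) or (((A implies A) implies C) implies (A or B)) = 8 or 8 = 8
not ((not A implies (C or C)) or (A or C)) and (((((B implies A) and C) or ((B or B) and (C implies A))) or (((B and B) or C) or ((B and C) or (B implies B)))) or (((A implies A) implies C) implies (A or B))) = 0 and 8 = 0

0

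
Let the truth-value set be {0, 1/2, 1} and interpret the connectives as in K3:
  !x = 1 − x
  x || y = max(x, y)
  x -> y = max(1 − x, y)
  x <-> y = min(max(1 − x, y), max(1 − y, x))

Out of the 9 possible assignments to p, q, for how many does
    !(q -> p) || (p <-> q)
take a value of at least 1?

p = 0, q = 0 ↦ 1  ≥
p = 0, q = 1/2 ↦ 1/2  <
p = 0, q = 1 ↦ 1  ≥
p = 1/2, q = 0 ↦ 1/2  <
p = 1/2, q = 1/2 ↦ 1/2  <
p = 1/2, q = 1 ↦ 1/2  <
p = 1, q = 0 ↦ 0  <
p = 1, q = 1/2 ↦ 1/2  <
p = 1, q = 1 ↦ 1  ≥
So 3 of the 9 assignments meet the threshold.

3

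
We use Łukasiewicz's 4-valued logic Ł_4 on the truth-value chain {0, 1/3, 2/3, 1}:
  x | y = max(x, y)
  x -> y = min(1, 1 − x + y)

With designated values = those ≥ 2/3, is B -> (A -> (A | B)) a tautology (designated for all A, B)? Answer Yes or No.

A = 0, B = 0 ↦ 1
A = 0, B = 1/3 ↦ 1
A = 0, B = 2/3 ↦ 1
A = 0, B = 1 ↦ 1
A = 1/3, B = 0 ↦ 1
A = 1/3, B = 1/3 ↦ 1
A = 1/3, B = 2/3 ↦ 1
A = 1/3, B = 1 ↦ 1
A = 2/3, B = 0 ↦ 1
A = 2/3, B = 1/3 ↦ 1
A = 2/3, B = 2/3 ↦ 1
A = 2/3, B = 1 ↦ 1
A = 1, B = 0 ↦ 1
A = 1, B = 1/3 ↦ 1
A = 1, B = 2/3 ↦ 1
A = 1, B = 1 ↦ 1
Every assignment gives a value ≥ 2/3.

Yes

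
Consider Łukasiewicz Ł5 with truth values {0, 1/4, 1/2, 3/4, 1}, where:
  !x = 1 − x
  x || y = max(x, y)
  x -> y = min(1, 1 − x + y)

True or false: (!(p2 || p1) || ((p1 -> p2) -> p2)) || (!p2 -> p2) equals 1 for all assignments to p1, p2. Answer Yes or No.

No

Counterexample: take p1 = 0, p2 = 1/4.
p2 || p1 = 1/4 || 0 = 1/4
!(p2 || p1) = !1/4 = 3/4
p1 -> p2 = 0 -> 1/4 = 1
(p1 -> p2) -> p2 = 1 -> 1/4 = 1/4
!(p2 || p1) || ((p1 -> p2) -> p2) = 3/4 || 1/4 = 3/4
!p2 = !1/4 = 3/4
!p2 -> p2 = 3/4 -> 1/4 = 1/2
(!(p2 || p1) || ((p1 -> p2) -> p2)) || (!p2 -> p2) = 3/4 || 1/2 = 3/4
This gives 3/4 ≠ 1.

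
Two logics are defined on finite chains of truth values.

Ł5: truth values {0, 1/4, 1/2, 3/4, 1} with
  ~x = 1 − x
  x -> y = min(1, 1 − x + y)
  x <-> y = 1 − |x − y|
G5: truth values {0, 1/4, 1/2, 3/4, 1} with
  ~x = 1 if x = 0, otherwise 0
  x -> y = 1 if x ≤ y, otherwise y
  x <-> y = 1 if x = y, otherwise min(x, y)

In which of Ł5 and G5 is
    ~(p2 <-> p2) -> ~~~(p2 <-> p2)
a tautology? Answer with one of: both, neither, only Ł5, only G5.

both

In Ł5: every assignment gives 1 — tautology.
In G5: every assignment gives 1 — tautology.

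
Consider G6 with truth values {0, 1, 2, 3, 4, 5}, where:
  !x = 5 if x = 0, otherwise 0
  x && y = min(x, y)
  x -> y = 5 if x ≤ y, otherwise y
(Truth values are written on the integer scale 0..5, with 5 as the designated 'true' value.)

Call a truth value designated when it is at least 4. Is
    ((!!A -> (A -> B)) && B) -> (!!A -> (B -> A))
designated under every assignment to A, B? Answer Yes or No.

No

Counterexample: take A = 1, B = 2.
!A = !1 = 0
!!A = !0 = 5
A -> B = 1 -> 2 = 5
!!A -> (A -> B) = 5 -> 5 = 5
(!!A -> (A -> B)) && B = 5 && 2 = 2
!A = !1 = 0
!!A = !0 = 5
B -> A = 2 -> 1 = 1
!!A -> (B -> A) = 5 -> 1 = 1
((!!A -> (A -> B)) && B) -> (!!A -> (B -> A)) = 2 -> 1 = 1
This gives 1, which is below 4.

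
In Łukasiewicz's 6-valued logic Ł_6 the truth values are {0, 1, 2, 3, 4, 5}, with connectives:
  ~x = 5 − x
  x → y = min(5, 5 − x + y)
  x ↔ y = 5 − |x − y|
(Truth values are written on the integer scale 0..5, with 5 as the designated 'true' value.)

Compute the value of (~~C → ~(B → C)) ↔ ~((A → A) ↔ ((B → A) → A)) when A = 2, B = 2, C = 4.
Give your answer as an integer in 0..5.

3

~C = ~4 = 1
~~C = ~1 = 4
B → C = 2 → 4 = 5
~(B → C) = ~5 = 0
~~C → ~(B → C) = 4 → 0 = 1
A → A = 2 → 2 = 5
B → A = 2 → 2 = 5
(B → A) → A = 5 → 2 = 2
(A → A) ↔ ((B → A) → A) = 5 ↔ 2 = 2
~((A → A) ↔ ((B → A) → A)) = ~2 = 3
(~~C → ~(B → C)) ↔ ~((A → A) ↔ ((B → A) → A)) = 1 ↔ 3 = 3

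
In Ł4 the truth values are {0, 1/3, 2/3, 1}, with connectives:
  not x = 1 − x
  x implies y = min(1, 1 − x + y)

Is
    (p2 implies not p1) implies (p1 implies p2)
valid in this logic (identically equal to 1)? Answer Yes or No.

Counterexample: take p1 = 1/3, p2 = 0.
not p1 = not 1/3 = 2/3
p2 implies not p1 = 0 implies 2/3 = 1
p1 implies p2 = 1/3 implies 0 = 2/3
(p2 implies not p1) implies (p1 implies p2) = 1 implies 2/3 = 2/3
This gives 2/3 ≠ 1.

No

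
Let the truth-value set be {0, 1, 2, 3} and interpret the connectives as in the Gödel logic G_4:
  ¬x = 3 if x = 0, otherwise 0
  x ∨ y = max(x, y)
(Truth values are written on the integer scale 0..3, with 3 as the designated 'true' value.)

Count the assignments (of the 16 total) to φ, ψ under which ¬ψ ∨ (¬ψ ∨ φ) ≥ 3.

7

φ = 0, ψ = 0 ↦ 3  ≥
φ = 0, ψ = 1 ↦ 0  <
φ = 0, ψ = 2 ↦ 0  <
φ = 0, ψ = 3 ↦ 0  <
φ = 1, ψ = 0 ↦ 3  ≥
φ = 1, ψ = 1 ↦ 1  <
φ = 1, ψ = 2 ↦ 1  <
φ = 1, ψ = 3 ↦ 1  <
φ = 2, ψ = 0 ↦ 3  ≥
φ = 2, ψ = 1 ↦ 2  <
φ = 2, ψ = 2 ↦ 2  <
φ = 2, ψ = 3 ↦ 2  <
φ = 3, ψ = 0 ↦ 3  ≥
φ = 3, ψ = 1 ↦ 3  ≥
φ = 3, ψ = 2 ↦ 3  ≥
φ = 3, ψ = 3 ↦ 3  ≥
So 7 of the 16 assignments meet the threshold.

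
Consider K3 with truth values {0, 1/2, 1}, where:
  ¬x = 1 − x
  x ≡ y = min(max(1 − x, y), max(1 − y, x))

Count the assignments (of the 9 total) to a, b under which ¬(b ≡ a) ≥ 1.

2

a = 0, b = 0 ↦ 0  <
a = 0, b = 1/2 ↦ 1/2  <
a = 0, b = 1 ↦ 1  ≥
a = 1/2, b = 0 ↦ 1/2  <
a = 1/2, b = 1/2 ↦ 1/2  <
a = 1/2, b = 1 ↦ 1/2  <
a = 1, b = 0 ↦ 1  ≥
a = 1, b = 1/2 ↦ 1/2  <
a = 1, b = 1 ↦ 0  <
So 2 of the 9 assignments meet the threshold.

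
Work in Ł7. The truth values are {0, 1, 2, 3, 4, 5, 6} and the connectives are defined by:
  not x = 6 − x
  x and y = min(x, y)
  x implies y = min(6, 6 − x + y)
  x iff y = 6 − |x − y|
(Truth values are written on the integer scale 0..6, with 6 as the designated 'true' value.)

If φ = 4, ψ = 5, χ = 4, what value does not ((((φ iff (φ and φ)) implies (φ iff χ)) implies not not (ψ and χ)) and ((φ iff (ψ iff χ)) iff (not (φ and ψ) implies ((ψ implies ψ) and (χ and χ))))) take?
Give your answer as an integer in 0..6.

2

φ and φ = 4 and 4 = 4
φ iff (φ and φ) = 4 iff 4 = 6
φ iff χ = 4 iff 4 = 6
(φ iff (φ and φ)) implies (φ iff χ) = 6 implies 6 = 6
ψ and χ = 5 and 4 = 4
not (ψ and χ) = not 4 = 2
not not (ψ and χ) = not 2 = 4
((φ iff (φ and φ)) implies (φ iff χ)) implies not not (ψ and χ) = 6 implies 4 = 4
ψ iff χ = 5 iff 4 = 5
φ iff (ψ iff χ) = 4 iff 5 = 5
φ and ψ = 4 and 5 = 4
not (φ and ψ) = not 4 = 2
ψ implies ψ = 5 implies 5 = 6
χ and χ = 4 and 4 = 4
(ψ implies ψ) and (χ and χ) = 6 and 4 = 4
not (φ and ψ) implies ((ψ implies ψ) and (χ and χ)) = 2 implies 4 = 6
(φ iff (ψ iff χ)) iff (not (φ and ψ) implies ((ψ implies ψ) and (χ and χ))) = 5 iff 6 = 5
(((φ iff (φ and φ)) implies (φ iff χ)) implies not not (ψ and χ)) and ((φ iff (ψ iff χ)) iff (not (φ and ψ) implies ((ψ implies ψ) and (χ and χ)))) = 4 and 5 = 4
not ((((φ iff (φ and φ)) implies (φ iff χ)) implies not not (ψ and χ)) and ((φ iff (ψ iff χ)) iff (not (φ and ψ) implies ((ψ implies ψ) and (χ and χ))))) = not 4 = 2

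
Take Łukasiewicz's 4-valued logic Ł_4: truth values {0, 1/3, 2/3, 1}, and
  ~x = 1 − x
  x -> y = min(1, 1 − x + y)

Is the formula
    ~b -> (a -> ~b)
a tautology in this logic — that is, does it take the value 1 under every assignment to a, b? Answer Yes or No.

Yes

a = 0, b = 0 ↦ 1
a = 0, b = 1/3 ↦ 1
a = 0, b = 2/3 ↦ 1
a = 0, b = 1 ↦ 1
a = 1/3, b = 0 ↦ 1
a = 1/3, b = 1/3 ↦ 1
a = 1/3, b = 2/3 ↦ 1
a = 1/3, b = 1 ↦ 1
a = 2/3, b = 0 ↦ 1
a = 2/3, b = 1/3 ↦ 1
a = 2/3, b = 2/3 ↦ 1
a = 2/3, b = 1 ↦ 1
a = 1, b = 0 ↦ 1
a = 1, b = 1/3 ↦ 1
a = 1, b = 2/3 ↦ 1
a = 1, b = 1 ↦ 1
Every assignment gives a value ≥ 1.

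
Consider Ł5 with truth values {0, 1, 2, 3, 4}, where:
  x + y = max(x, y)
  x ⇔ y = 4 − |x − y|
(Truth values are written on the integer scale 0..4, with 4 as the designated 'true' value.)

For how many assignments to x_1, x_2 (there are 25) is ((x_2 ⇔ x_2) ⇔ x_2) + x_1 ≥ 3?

16

value 4: 9 assignments (counts)
value 3: 7 assignments (counts)
value 2: 5 assignments
value 1: 3 assignments
value 0: 1 assignment
So 16 of the 25 assignments meet the threshold.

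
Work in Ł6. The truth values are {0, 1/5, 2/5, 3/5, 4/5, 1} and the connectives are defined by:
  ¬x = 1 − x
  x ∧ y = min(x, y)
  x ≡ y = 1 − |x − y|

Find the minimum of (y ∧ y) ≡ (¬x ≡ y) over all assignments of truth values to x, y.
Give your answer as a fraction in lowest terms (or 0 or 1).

0

Take x = 1, y = 0:
y ∧ y = 0 ∧ 0 = 0
¬x = ¬1 = 0
¬x ≡ y = 0 ≡ 0 = 1
(y ∧ y) ≡ (¬x ≡ y) = 0 ≡ 1 = 0
No assignment yields a value below 0, so this is the minimum.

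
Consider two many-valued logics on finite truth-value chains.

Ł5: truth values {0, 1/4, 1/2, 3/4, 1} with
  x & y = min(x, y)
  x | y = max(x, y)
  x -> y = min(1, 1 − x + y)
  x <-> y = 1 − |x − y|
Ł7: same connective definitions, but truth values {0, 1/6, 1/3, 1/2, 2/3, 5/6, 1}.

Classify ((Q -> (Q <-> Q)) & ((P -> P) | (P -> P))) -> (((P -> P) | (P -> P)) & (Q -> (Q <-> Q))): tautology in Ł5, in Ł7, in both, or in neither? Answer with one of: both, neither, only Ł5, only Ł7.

In Ł5: every assignment gives 1 — tautology.
In Ł7: every assignment gives 1 — tautology.

both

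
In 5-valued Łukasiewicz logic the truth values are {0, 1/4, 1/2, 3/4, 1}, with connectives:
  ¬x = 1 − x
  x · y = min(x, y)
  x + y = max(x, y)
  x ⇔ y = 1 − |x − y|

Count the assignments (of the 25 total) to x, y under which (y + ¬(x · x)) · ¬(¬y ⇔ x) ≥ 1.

value 1: 2 assignments (counts)
value 3/4: 4 assignments
value 1/2: 6 assignments
value 1/4: 8 assignments
value 0: 5 assignments
So 2 of the 25 assignments meet the threshold.

2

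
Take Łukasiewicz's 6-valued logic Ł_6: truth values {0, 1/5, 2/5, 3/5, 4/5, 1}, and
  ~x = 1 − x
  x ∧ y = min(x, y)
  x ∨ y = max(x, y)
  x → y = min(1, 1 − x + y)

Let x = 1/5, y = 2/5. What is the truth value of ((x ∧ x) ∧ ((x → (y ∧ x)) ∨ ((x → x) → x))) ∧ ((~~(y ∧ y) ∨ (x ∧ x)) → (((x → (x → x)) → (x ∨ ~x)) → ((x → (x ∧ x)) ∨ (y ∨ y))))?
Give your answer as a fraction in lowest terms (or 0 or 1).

1/5

x ∧ x = 1/5 ∧ 1/5 = 1/5
y ∧ x = 2/5 ∧ 1/5 = 1/5
x → (y ∧ x) = 1/5 → 1/5 = 1
x → x = 1/5 → 1/5 = 1
(x → x) → x = 1 → 1/5 = 1/5
(x → (y ∧ x)) ∨ ((x → x) → x) = 1 ∨ 1/5 = 1
(x ∧ x) ∧ ((x → (y ∧ x)) ∨ ((x → x) → x)) = 1/5 ∧ 1 = 1/5
y ∧ y = 2/5 ∧ 2/5 = 2/5
~(y ∧ y) = ~2/5 = 3/5
~~(y ∧ y) = ~3/5 = 2/5
x ∧ x = 1/5 ∧ 1/5 = 1/5
~~(y ∧ y) ∨ (x ∧ x) = 2/5 ∨ 1/5 = 2/5
x → x = 1/5 → 1/5 = 1
x → (x → x) = 1/5 → 1 = 1
~x = ~1/5 = 4/5
x ∨ ~x = 1/5 ∨ 4/5 = 4/5
(x → (x → x)) → (x ∨ ~x) = 1 → 4/5 = 4/5
x ∧ x = 1/5 ∧ 1/5 = 1/5
x → (x ∧ x) = 1/5 → 1/5 = 1
y ∨ y = 2/5 ∨ 2/5 = 2/5
(x → (x ∧ x)) ∨ (y ∨ y) = 1 ∨ 2/5 = 1
((x → (x → x)) → (x ∨ ~x)) → ((x → (x ∧ x)) ∨ (y ∨ y)) = 4/5 → 1 = 1
(~~(y ∧ y) ∨ (x ∧ x)) → (((x → (x → x)) → (x ∨ ~x)) → ((x → (x ∧ x)) ∨ (y ∨ y))) = 2/5 → 1 = 1
((x ∧ x) ∧ ((x → (y ∧ x)) ∨ ((x → x) → x))) ∧ ((~~(y ∧ y) ∨ (x ∧ x)) → (((x → (x → x)) → (x ∨ ~x)) → ((x → (x ∧ x)) ∨ (y ∨ y)))) = 1/5 ∧ 1 = 1/5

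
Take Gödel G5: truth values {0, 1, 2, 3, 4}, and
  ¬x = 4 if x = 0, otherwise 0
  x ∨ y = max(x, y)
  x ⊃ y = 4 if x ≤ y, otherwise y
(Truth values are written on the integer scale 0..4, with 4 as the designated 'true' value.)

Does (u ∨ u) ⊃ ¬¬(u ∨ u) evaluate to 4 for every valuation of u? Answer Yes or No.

Yes

u = 0 ↦ 4
u = 1 ↦ 4
u = 2 ↦ 4
u = 3 ↦ 4
u = 4 ↦ 4
Every assignment gives a value ≥ 4.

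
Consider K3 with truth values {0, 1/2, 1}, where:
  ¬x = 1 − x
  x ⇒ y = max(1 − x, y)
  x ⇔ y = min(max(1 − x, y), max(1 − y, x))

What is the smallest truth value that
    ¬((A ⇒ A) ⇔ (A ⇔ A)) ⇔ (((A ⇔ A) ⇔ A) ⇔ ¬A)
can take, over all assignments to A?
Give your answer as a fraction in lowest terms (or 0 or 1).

Take A = 1/2:
A ⇒ A = 1/2 ⇒ 1/2 = 1/2
A ⇔ A = 1/2 ⇔ 1/2 = 1/2
(A ⇒ A) ⇔ (A ⇔ A) = 1/2 ⇔ 1/2 = 1/2
¬((A ⇒ A) ⇔ (A ⇔ A)) = ¬1/2 = 1/2
A ⇔ A = 1/2 ⇔ 1/2 = 1/2
(A ⇔ A) ⇔ A = 1/2 ⇔ 1/2 = 1/2
¬A = ¬1/2 = 1/2
((A ⇔ A) ⇔ A) ⇔ ¬A = 1/2 ⇔ 1/2 = 1/2
¬((A ⇒ A) ⇔ (A ⇔ A)) ⇔ (((A ⇔ A) ⇔ A) ⇔ ¬A) = 1/2 ⇔ 1/2 = 1/2
No assignment yields a value below 1/2, so this is the minimum.

1/2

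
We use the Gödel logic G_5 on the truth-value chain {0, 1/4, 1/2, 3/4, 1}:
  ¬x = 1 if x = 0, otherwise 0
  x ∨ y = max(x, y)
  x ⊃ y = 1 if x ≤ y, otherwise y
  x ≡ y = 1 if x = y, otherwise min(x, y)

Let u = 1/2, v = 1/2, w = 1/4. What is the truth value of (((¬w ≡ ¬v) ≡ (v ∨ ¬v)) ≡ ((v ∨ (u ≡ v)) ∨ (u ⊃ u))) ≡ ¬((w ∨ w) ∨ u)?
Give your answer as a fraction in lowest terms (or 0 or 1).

0

¬w = ¬1/4 = 0
¬v = ¬1/2 = 0
¬w ≡ ¬v = 0 ≡ 0 = 1
¬v = ¬1/2 = 0
v ∨ ¬v = 1/2 ∨ 0 = 1/2
(¬w ≡ ¬v) ≡ (v ∨ ¬v) = 1 ≡ 1/2 = 1/2
u ≡ v = 1/2 ≡ 1/2 = 1
v ∨ (u ≡ v) = 1/2 ∨ 1 = 1
u ⊃ u = 1/2 ⊃ 1/2 = 1
(v ∨ (u ≡ v)) ∨ (u ⊃ u) = 1 ∨ 1 = 1
((¬w ≡ ¬v) ≡ (v ∨ ¬v)) ≡ ((v ∨ (u ≡ v)) ∨ (u ⊃ u)) = 1/2 ≡ 1 = 1/2
w ∨ w = 1/4 ∨ 1/4 = 1/4
(w ∨ w) ∨ u = 1/4 ∨ 1/2 = 1/2
¬((w ∨ w) ∨ u) = ¬1/2 = 0
(((¬w ≡ ¬v) ≡ (v ∨ ¬v)) ≡ ((v ∨ (u ≡ v)) ∨ (u ⊃ u))) ≡ ¬((w ∨ w) ∨ u) = 1/2 ≡ 0 = 0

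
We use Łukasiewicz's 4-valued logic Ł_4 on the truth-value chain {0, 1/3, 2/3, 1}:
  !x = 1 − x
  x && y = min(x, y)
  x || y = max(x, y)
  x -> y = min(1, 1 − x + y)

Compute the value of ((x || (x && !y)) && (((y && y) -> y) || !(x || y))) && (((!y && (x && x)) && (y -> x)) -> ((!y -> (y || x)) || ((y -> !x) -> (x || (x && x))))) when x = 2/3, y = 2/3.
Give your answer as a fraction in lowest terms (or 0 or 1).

2/3

!y = !2/3 = 1/3
x && !y = 2/3 && 1/3 = 1/3
x || (x && !y) = 2/3 || 1/3 = 2/3
y && y = 2/3 && 2/3 = 2/3
(y && y) -> y = 2/3 -> 2/3 = 1
x || y = 2/3 || 2/3 = 2/3
!(x || y) = !2/3 = 1/3
((y && y) -> y) || !(x || y) = 1 || 1/3 = 1
(x || (x && !y)) && (((y && y) -> y) || !(x || y)) = 2/3 && 1 = 2/3
!y = !2/3 = 1/3
x && x = 2/3 && 2/3 = 2/3
!y && (x && x) = 1/3 && 2/3 = 1/3
y -> x = 2/3 -> 2/3 = 1
(!y && (x && x)) && (y -> x) = 1/3 && 1 = 1/3
!y = !2/3 = 1/3
y || x = 2/3 || 2/3 = 2/3
!y -> (y || x) = 1/3 -> 2/3 = 1
!x = !2/3 = 1/3
y -> !x = 2/3 -> 1/3 = 2/3
x && x = 2/3 && 2/3 = 2/3
x || (x && x) = 2/3 || 2/3 = 2/3
(y -> !x) -> (x || (x && x)) = 2/3 -> 2/3 = 1
(!y -> (y || x)) || ((y -> !x) -> (x || (x && x))) = 1 || 1 = 1
((!y && (x && x)) && (y -> x)) -> ((!y -> (y || x)) || ((y -> !x) -> (x || (x && x)))) = 1/3 -> 1 = 1
((x || (x && !y)) && (((y && y) -> y) || !(x || y))) && (((!y && (x && x)) && (y -> x)) -> ((!y -> (y || x)) || ((y -> !x) -> (x || (x && x))))) = 2/3 && 1 = 2/3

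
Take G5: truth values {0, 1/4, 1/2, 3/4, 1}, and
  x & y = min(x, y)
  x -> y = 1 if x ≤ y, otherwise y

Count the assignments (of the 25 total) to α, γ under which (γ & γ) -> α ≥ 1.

value 1: 15 assignments (counts)
value 3/4: 1 assignment
value 1/2: 2 assignments
value 1/4: 3 assignments
value 0: 4 assignments
So 15 of the 25 assignments meet the threshold.

15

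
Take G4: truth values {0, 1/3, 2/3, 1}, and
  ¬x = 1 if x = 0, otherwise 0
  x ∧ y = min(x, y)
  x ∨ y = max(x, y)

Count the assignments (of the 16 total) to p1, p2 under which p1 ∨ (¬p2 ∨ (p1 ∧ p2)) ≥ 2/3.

10

p1 = 0, p2 = 0 ↦ 1  ≥
p1 = 0, p2 = 1/3 ↦ 0  <
p1 = 0, p2 = 2/3 ↦ 0  <
p1 = 0, p2 = 1 ↦ 0  <
p1 = 1/3, p2 = 0 ↦ 1  ≥
p1 = 1/3, p2 = 1/3 ↦ 1/3  <
p1 = 1/3, p2 = 2/3 ↦ 1/3  <
p1 = 1/3, p2 = 1 ↦ 1/3  <
p1 = 2/3, p2 = 0 ↦ 1  ≥
p1 = 2/3, p2 = 1/3 ↦ 2/3  ≥
p1 = 2/3, p2 = 2/3 ↦ 2/3  ≥
p1 = 2/3, p2 = 1 ↦ 2/3  ≥
p1 = 1, p2 = 0 ↦ 1  ≥
p1 = 1, p2 = 1/3 ↦ 1  ≥
p1 = 1, p2 = 2/3 ↦ 1  ≥
p1 = 1, p2 = 1 ↦ 1  ≥
So 10 of the 16 assignments meet the threshold.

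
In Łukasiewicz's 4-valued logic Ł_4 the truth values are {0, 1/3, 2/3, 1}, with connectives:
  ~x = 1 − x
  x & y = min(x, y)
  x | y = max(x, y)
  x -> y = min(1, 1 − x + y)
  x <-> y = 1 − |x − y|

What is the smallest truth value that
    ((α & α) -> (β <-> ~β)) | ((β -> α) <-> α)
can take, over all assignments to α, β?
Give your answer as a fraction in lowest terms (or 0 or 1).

2/3

Take α = 1/3, β = 0:
α & α = 1/3 & 1/3 = 1/3
~β = ~0 = 1
β <-> ~β = 0 <-> 1 = 0
(α & α) -> (β <-> ~β) = 1/3 -> 0 = 2/3
β -> α = 0 -> 1/3 = 1
(β -> α) <-> α = 1 <-> 1/3 = 1/3
((α & α) -> (β <-> ~β)) | ((β -> α) <-> α) = 2/3 | 1/3 = 2/3
No assignment yields a value below 2/3, so this is the minimum.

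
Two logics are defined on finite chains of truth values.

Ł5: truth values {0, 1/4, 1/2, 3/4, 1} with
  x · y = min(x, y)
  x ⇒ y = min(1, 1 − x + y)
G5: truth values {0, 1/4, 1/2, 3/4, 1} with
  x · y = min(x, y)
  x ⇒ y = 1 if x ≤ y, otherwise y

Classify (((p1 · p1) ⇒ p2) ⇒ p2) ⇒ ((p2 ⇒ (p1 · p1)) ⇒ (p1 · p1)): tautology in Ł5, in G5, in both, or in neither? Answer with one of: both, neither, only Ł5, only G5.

In Ł5: every assignment gives 1 — tautology.
In G5: at p1 = 1/4, p2 = 0 the value is 1/4 — not a tautology.

only Ł5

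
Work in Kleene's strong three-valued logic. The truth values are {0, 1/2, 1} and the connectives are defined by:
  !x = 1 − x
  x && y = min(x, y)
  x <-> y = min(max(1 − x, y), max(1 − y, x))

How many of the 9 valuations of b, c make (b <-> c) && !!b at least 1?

b = 0, c = 0 ↦ 0  <
b = 0, c = 1/2 ↦ 0  <
b = 0, c = 1 ↦ 0  <
b = 1/2, c = 0 ↦ 1/2  <
b = 1/2, c = 1/2 ↦ 1/2  <
b = 1/2, c = 1 ↦ 1/2  <
b = 1, c = 0 ↦ 0  <
b = 1, c = 1/2 ↦ 1/2  <
b = 1, c = 1 ↦ 1  ≥
So 1 of the 9 assignments meets the threshold.

1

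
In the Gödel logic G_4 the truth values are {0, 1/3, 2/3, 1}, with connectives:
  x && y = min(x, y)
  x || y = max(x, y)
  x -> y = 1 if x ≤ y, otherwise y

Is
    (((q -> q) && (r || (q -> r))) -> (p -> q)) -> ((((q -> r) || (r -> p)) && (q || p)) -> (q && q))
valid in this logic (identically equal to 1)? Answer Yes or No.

No

Counterexample: take p = 2/3, q = 1/3, r = 0.
q -> q = 1/3 -> 1/3 = 1
q -> r = 1/3 -> 0 = 0
r || (q -> r) = 0 || 0 = 0
(q -> q) && (r || (q -> r)) = 1 && 0 = 0
p -> q = 2/3 -> 1/3 = 1/3
((q -> q) && (r || (q -> r))) -> (p -> q) = 0 -> 1/3 = 1
q -> r = 1/3 -> 0 = 0
r -> p = 0 -> 2/3 = 1
(q -> r) || (r -> p) = 0 || 1 = 1
q || p = 1/3 || 2/3 = 2/3
((q -> r) || (r -> p)) && (q || p) = 1 && 2/3 = 2/3
q && q = 1/3 && 1/3 = 1/3
(((q -> r) || (r -> p)) && (q || p)) -> (q && q) = 2/3 -> 1/3 = 1/3
(((q -> q) && (r || (q -> r))) -> (p -> q)) -> ((((q -> r) || (r -> p)) && (q || p)) -> (q && q)) = 1 -> 1/3 = 1/3
This gives 1/3 ≠ 1.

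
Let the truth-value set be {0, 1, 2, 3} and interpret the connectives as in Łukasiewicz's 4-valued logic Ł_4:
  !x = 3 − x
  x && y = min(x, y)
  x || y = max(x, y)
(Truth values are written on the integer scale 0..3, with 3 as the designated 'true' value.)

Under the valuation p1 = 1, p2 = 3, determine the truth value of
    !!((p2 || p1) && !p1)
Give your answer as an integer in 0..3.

2

p2 || p1 = 3 || 1 = 3
!p1 = !1 = 2
(p2 || p1) && !p1 = 3 && 2 = 2
!((p2 || p1) && !p1) = !2 = 1
!!((p2 || p1) && !p1) = !1 = 2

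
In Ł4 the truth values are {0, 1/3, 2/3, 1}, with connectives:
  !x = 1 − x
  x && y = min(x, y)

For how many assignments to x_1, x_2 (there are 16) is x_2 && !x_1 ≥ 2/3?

4

x_1 = 0, x_2 = 0 ↦ 0  <
x_1 = 0, x_2 = 1/3 ↦ 1/3  <
x_1 = 0, x_2 = 2/3 ↦ 2/3  ≥
x_1 = 0, x_2 = 1 ↦ 1  ≥
x_1 = 1/3, x_2 = 0 ↦ 0  <
x_1 = 1/3, x_2 = 1/3 ↦ 1/3  <
x_1 = 1/3, x_2 = 2/3 ↦ 2/3  ≥
x_1 = 1/3, x_2 = 1 ↦ 2/3  ≥
x_1 = 2/3, x_2 = 0 ↦ 0  <
x_1 = 2/3, x_2 = 1/3 ↦ 1/3  <
x_1 = 2/3, x_2 = 2/3 ↦ 1/3  <
x_1 = 2/3, x_2 = 1 ↦ 1/3  <
x_1 = 1, x_2 = 0 ↦ 0  <
x_1 = 1, x_2 = 1/3 ↦ 0  <
x_1 = 1, x_2 = 2/3 ↦ 0  <
x_1 = 1, x_2 = 1 ↦ 0  <
So 4 of the 16 assignments meet the threshold.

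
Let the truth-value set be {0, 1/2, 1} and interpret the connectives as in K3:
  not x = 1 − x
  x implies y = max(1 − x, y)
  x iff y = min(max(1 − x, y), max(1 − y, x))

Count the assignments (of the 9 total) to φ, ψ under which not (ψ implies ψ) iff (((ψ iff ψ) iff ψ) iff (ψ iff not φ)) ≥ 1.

φ = 0, ψ = 0 ↦ 0  <
φ = 0, ψ = 1/2 ↦ 1/2  <
φ = 0, ψ = 1 ↦ 0  <
φ = 1/2, ψ = 0 ↦ 1/2  <
φ = 1/2, ψ = 1/2 ↦ 1/2  <
φ = 1/2, ψ = 1 ↦ 1/2  <
φ = 1, ψ = 0 ↦ 1  ≥
φ = 1, ψ = 1/2 ↦ 1/2  <
φ = 1, ψ = 1 ↦ 1  ≥
So 2 of the 9 assignments meet the threshold.

2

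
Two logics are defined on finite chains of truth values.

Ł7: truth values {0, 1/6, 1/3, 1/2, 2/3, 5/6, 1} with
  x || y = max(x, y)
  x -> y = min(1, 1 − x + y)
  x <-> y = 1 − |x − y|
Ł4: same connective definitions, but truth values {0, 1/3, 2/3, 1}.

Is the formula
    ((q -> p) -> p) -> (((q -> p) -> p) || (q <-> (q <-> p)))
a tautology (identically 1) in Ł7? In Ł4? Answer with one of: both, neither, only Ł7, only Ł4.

both

In Ł7: every assignment gives 1 — tautology.
In Ł4: every assignment gives 1 — tautology.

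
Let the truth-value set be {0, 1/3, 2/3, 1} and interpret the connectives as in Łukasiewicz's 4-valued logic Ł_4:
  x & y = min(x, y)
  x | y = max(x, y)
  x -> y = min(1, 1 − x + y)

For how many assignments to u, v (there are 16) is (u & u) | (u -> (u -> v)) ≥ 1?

15

u = 0, v = 0 ↦ 1  ≥
u = 0, v = 1/3 ↦ 1  ≥
u = 0, v = 2/3 ↦ 1  ≥
u = 0, v = 1 ↦ 1  ≥
u = 1/3, v = 0 ↦ 1  ≥
u = 1/3, v = 1/3 ↦ 1  ≥
u = 1/3, v = 2/3 ↦ 1  ≥
u = 1/3, v = 1 ↦ 1  ≥
u = 2/3, v = 0 ↦ 2/3  <
u = 2/3, v = 1/3 ↦ 1  ≥
u = 2/3, v = 2/3 ↦ 1  ≥
u = 2/3, v = 1 ↦ 1  ≥
u = 1, v = 0 ↦ 1  ≥
u = 1, v = 1/3 ↦ 1  ≥
u = 1, v = 2/3 ↦ 1  ≥
u = 1, v = 1 ↦ 1  ≥
So 15 of the 16 assignments meet the threshold.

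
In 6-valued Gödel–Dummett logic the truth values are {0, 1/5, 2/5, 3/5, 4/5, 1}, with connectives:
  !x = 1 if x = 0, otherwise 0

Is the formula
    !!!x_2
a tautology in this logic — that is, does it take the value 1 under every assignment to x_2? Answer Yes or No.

Counterexample: take x_2 = 1/5.
!x_2 = !1/5 = 0
!!x_2 = !0 = 1
!!!x_2 = !1 = 0
This gives 0 ≠ 1.

No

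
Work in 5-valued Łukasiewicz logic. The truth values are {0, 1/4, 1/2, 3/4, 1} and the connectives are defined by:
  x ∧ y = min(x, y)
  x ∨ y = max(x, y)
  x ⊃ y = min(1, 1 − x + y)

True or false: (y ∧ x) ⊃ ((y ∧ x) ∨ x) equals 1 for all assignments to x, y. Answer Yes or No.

At x = 1/4, y = 0, for instance:
y ∧ x = 0 ∧ 1/4 = 0
(y ∧ x) ∨ x = 0 ∨ 1/4 = 1/4
(y ∧ x) ⊃ ((y ∧ x) ∨ x) = 0 ⊃ 1/4 = 1
and checking the remaining 24 assignments likewise gives ≥ 1 in every case.

Yes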